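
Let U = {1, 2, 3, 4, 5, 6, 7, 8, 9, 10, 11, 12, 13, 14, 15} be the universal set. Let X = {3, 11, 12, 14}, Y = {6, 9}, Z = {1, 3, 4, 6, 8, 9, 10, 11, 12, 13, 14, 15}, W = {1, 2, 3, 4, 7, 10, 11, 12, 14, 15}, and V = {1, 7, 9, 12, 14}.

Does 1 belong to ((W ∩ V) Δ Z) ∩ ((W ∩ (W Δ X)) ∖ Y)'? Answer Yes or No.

No

1 ∈ W and 1 ∈ V, so 1 ∈ W ∩ V
1 ∈ (W ∩ V) and 1 ∈ Z, so 1 ∉ (W ∩ V) Δ Z
1 ∈ W and 1 ∉ X, so 1 ∈ W Δ X
1 ∈ W and 1 ∈ (W Δ X), so 1 ∈ W ∩ (W Δ X)
1 ∈ (W ∩ (W Δ X)) and 1 ∉ Y, so 1 ∈ (W ∩ (W Δ X)) ∖ Y
1 ∉ ((W ∩ (W Δ X)) ∖ Y)' since 1 ∈ ((W ∩ (W Δ X)) ∖ Y)
1 ∉ ((W ∩ V) Δ Z) and 1 ∉ ((W ∩ (W Δ X)) ∖ Y)', so 1 ∉ ((W ∩ V) Δ Z) ∩ ((W ∩ (W Δ X)) ∖ Y)'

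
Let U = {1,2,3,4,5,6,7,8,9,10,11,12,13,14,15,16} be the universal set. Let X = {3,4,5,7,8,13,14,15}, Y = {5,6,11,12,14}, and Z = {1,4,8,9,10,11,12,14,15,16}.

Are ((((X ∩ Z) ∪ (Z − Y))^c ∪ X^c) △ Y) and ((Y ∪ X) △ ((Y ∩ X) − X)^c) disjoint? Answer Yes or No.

No

X ∩ Z = {4,8,14,15}
Z − Y = {1,4,8,9,10,15,16}
(X ∩ Z) ∪ (Z − Y) = {1,4,8,9,10,14,15,16}
((X ∩ Z) ∪ (Z − Y))^c = {2,3,5,6,7,11,12,13}
X^c = {1,2,6,9,10,11,12,16}
((X ∩ Z) ∪ (Z − Y))^c ∪ X^c = {1,2,3,5,6,7,9,10,11,12,13,16}
(((X ∩ Z) ∪ (Z − Y))^c ∪ X^c) △ Y = {1,2,3,7,9,10,13,14,16}
Y ∪ X = {3,4,5,6,7,8,11,12,13,14,15}
Y ∩ X = {5,14}
(Y ∩ X) − X = {}
((Y ∩ X) − X)^c = {1,2,3,4,5,6,7,8,9,10,11,12,13,14,15,16}
(Y ∪ X) △ ((Y ∩ X) − X)^c = {1,2,9,10,16}
1 lies in both, so they are not disjoint.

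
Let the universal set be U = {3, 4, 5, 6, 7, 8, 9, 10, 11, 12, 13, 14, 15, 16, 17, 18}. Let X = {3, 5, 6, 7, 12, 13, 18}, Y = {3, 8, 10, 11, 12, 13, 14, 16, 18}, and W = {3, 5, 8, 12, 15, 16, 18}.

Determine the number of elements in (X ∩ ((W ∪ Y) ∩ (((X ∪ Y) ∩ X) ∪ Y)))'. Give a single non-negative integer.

W ∪ Y = {3, 5, 8, 10, 11, 12, 13, 14, 15, 16, 18}
X ∪ Y = {3, 5, 6, 7, 8, 10, 11, 12, 13, 14, 16, 18}
(X ∪ Y) ∩ X = {3, 5, 6, 7, 12, 13, 18}
((X ∪ Y) ∩ X) ∪ Y = {3, 5, 6, 7, 8, 10, 11, 12, 13, 14, 16, 18}
(W ∪ Y) ∩ (((X ∪ Y) ∩ X) ∪ Y) = {3, 5, 8, 10, 11, 12, 13, 14, 16, 18}
X ∩ ((W ∪ Y) ∩ (((X ∪ Y) ∩ X) ∪ Y)) = {3, 5, 12, 13, 18}
(X ∩ ((W ∪ Y) ∩ (((X ∪ Y) ∩ X) ∪ Y)))' = {4, 6, 7, 8, 9, 10, 11, 14, 15, 16, 17}
|(X ∩ ((W ∪ Y) ∩ (((X ∪ Y) ∩ X) ∪ Y)))'| = 11

11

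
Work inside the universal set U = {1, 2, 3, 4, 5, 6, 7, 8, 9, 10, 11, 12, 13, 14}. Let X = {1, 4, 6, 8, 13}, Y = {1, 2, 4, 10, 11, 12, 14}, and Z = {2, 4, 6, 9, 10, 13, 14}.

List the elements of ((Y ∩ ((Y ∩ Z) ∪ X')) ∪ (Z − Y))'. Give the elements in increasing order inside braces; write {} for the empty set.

Y ∩ Z = {2, 4, 10, 14}
X' = {2, 3, 5, 7, 9, 10, 11, 12, 14}
(Y ∩ Z) ∪ X' = {2, 3, 4, 5, 7, 9, 10, 11, 12, 14}
Y ∩ ((Y ∩ Z) ∪ X') = {2, 4, 10, 11, 12, 14}
Z − Y = {6, 9, 13}
(Y ∩ ((Y ∩ Z) ∪ X')) ∪ (Z − Y) = {2, 4, 6, 9, 10, 11, 12, 13, 14}
((Y ∩ ((Y ∩ Z) ∪ X')) ∪ (Z − Y))' = {1, 3, 5, 7, 8}

{1, 3, 5, 7, 8}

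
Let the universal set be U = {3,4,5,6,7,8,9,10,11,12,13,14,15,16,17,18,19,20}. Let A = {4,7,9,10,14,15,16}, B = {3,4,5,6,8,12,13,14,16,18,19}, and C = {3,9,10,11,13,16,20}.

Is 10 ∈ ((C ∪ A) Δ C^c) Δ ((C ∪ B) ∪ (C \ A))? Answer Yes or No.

10 ∈ C and 10 ∈ A, so 10 ∈ C ∪ A
10 ∈ C, so 10 ∉ C^c
10 ∈ (C ∪ A) and 10 ∉ C^c, so 10 ∈ (C ∪ A) Δ C^c
10 ∈ C and 10 ∉ B, so 10 ∈ C ∪ B
10 ∈ C and 10 ∈ A, so 10 ∉ C \ A
10 ∈ (C ∪ B) and 10 ∉ (C \ A), so 10 ∈ (C ∪ B) ∪ (C \ A)
10 ∈ ((C ∪ A) Δ C^c) and 10 ∈ ((C ∪ B) ∪ (C \ A)), so 10 ∉ ((C ∪ A) Δ C^c) Δ ((C ∪ B) ∪ (C \ A))

No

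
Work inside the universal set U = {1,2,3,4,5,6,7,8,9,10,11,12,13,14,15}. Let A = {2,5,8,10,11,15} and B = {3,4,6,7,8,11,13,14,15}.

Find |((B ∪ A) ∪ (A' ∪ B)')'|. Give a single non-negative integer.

3

B ∪ A = {2,3,4,5,6,7,8,10,11,13,14,15}
A' = {1,3,4,6,7,9,12,13,14}
A' ∪ B = {1,3,4,6,7,8,9,11,12,13,14,15}
(A' ∪ B)' = {2,5,10}
(B ∪ A) ∪ (A' ∪ B)' = {2,3,4,5,6,7,8,10,11,13,14,15}
((B ∪ A) ∪ (A' ∪ B)')' = {1,9,12}
|((B ∪ A) ∪ (A' ∪ B)')'| = 3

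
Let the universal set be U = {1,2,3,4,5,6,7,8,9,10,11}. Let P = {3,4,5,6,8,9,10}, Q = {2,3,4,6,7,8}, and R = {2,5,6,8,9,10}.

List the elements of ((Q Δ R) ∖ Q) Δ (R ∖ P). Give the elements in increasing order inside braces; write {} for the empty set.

{2,5,9,10}

Q Δ R = {3,4,5,7,9,10}
(Q Δ R) ∖ Q = {5,9,10}
R ∖ P = {2}
((Q Δ R) ∖ Q) Δ (R ∖ P) = {2,5,9,10}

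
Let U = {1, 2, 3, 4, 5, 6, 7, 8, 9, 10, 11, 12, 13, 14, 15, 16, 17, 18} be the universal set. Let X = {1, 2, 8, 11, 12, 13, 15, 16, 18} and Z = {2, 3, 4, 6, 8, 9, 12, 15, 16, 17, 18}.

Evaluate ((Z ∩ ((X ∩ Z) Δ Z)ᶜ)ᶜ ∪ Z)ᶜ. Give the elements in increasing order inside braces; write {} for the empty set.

X ∩ Z = {2, 8, 12, 15, 16, 18}
(X ∩ Z) Δ Z = {3, 4, 6, 9, 17}
((X ∩ Z) Δ Z)ᶜ = {1, 2, 5, 7, 8, 10, 11, 12, 13, 14, 15, 16, 18}
Z ∩ ((X ∩ Z) Δ Z)ᶜ = {2, 8, 12, 15, 16, 18}
(Z ∩ ((X ∩ Z) Δ Z)ᶜ)ᶜ = {1, 3, 4, 5, 6, 7, 9, 10, 11, 13, 14, 17}
(Z ∩ ((X ∩ Z) Δ Z)ᶜ)ᶜ ∪ Z = {1, 2, 3, 4, 5, 6, 7, 8, 9, 10, 11, 12, 13, 14, 15, 16, 17, 18}
((Z ∩ ((X ∩ Z) Δ Z)ᶜ)ᶜ ∪ Z)ᶜ = {}

{}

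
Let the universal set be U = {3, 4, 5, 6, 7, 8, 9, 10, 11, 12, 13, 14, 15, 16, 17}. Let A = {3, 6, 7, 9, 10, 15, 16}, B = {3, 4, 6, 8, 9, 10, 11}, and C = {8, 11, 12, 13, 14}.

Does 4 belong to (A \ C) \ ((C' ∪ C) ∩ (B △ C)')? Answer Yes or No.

No

4 ∉ A and 4 ∉ C, so 4 ∉ A \ C
4 ∉ C, so 4 ∈ C'
4 ∈ C' and 4 ∉ C, so 4 ∈ C' ∪ C
4 ∈ B and 4 ∉ C, so 4 ∈ B △ C
4 ∉ (B △ C)' since 4 ∈ (B △ C)
4 ∈ (C' ∪ C) and 4 ∉ (B △ C)', so 4 ∉ (C' ∪ C) ∩ (B △ C)'
4 ∉ (A \ C) and 4 ∉ ((C' ∪ C) ∩ (B △ C)'), so 4 ∉ (A \ C) \ ((C' ∪ C) ∩ (B △ C)')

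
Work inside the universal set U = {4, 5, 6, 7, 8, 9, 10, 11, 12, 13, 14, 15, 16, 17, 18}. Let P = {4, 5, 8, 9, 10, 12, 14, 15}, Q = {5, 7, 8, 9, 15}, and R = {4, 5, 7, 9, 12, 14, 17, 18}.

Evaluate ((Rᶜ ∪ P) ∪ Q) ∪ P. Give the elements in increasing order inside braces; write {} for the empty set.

{4, 5, 6, 7, 8, 9, 10, 11, 12, 13, 14, 15, 16}

Rᶜ = {6, 8, 10, 11, 13, 15, 16}
Rᶜ ∪ P = {4, 5, 6, 8, 9, 10, 11, 12, 13, 14, 15, 16}
(Rᶜ ∪ P) ∪ Q = {4, 5, 6, 7, 8, 9, 10, 11, 12, 13, 14, 15, 16}
((Rᶜ ∪ P) ∪ Q) ∪ P = {4, 5, 6, 7, 8, 9, 10, 11, 12, 13, 14, 15, 16}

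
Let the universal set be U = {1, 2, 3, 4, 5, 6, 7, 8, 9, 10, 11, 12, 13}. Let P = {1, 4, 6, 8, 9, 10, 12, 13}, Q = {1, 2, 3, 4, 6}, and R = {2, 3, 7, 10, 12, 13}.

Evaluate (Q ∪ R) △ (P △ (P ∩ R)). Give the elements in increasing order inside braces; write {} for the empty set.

{2, 3, 7, 8, 9, 10, 12, 13}

Q ∪ R = {1, 2, 3, 4, 6, 7, 10, 12, 13}
P ∩ R = {10, 12, 13}
P △ (P ∩ R) = {1, 4, 6, 8, 9}
(Q ∪ R) △ (P △ (P ∩ R)) = {2, 3, 7, 8, 9, 10, 12, 13}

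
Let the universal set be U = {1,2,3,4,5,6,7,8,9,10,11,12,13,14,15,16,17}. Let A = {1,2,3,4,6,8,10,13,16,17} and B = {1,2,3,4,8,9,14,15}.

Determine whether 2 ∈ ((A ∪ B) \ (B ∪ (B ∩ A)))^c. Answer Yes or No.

Yes

2 ∈ A and 2 ∈ B, so 2 ∈ A ∪ B
2 ∈ B and 2 ∈ A, so 2 ∈ B ∩ A
2 ∈ B and 2 ∈ (B ∩ A), so 2 ∈ B ∪ (B ∩ A)
2 ∈ (A ∪ B) and 2 ∈ (B ∪ (B ∩ A)), so 2 ∉ (A ∪ B) \ (B ∪ (B ∩ A))
2 ∈ ((A ∪ B) \ (B ∪ (B ∩ A)))^c since 2 ∉ ((A ∪ B) \ (B ∪ (B ∩ A)))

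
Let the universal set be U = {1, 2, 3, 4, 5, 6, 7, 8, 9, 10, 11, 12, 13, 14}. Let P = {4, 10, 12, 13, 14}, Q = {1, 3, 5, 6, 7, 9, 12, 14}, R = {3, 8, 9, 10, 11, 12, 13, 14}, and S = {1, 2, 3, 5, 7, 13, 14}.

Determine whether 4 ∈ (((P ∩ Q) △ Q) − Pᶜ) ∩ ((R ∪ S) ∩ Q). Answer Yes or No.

4 ∈ P and 4 ∉ Q, so 4 ∉ P ∩ Q
4 ∉ (P ∩ Q) and 4 ∉ Q, so 4 ∉ (P ∩ Q) △ Q
4 ∈ P, so 4 ∉ Pᶜ
4 ∉ ((P ∩ Q) △ Q) and 4 ∉ Pᶜ, so 4 ∉ ((P ∩ Q) △ Q) − Pᶜ
4 ∉ R and 4 ∉ S, so 4 ∉ R ∪ S
4 ∉ (R ∪ S) and 4 ∉ Q, so 4 ∉ (R ∪ S) ∩ Q
4 ∉ (((P ∩ Q) △ Q) − Pᶜ) and 4 ∉ ((R ∪ S) ∩ Q), so 4 ∉ (((P ∩ Q) △ Q) − Pᶜ) ∩ ((R ∪ S) ∩ Q)

No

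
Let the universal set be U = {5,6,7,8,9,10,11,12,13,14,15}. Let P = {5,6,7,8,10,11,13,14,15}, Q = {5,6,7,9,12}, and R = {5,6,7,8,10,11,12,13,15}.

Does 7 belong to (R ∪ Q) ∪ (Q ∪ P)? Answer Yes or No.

Yes

7 ∈ R and 7 ∈ Q, so 7 ∈ R ∪ Q
7 ∈ Q and 7 ∈ P, so 7 ∈ Q ∪ P
7 ∈ (R ∪ Q) and 7 ∈ (Q ∪ P), so 7 ∈ (R ∪ Q) ∪ (Q ∪ P)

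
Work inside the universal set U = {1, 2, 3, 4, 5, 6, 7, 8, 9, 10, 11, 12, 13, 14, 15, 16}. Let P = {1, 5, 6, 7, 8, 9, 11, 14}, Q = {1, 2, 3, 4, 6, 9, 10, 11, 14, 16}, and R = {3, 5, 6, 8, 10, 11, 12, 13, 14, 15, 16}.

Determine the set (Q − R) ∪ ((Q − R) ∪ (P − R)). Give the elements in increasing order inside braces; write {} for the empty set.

Q − R = {1, 2, 4, 9}
P − R = {1, 7, 9}
(Q − R) ∪ (P − R) = {1, 2, 4, 7, 9}
(Q − R) ∪ ((Q − R) ∪ (P − R)) = {1, 2, 4, 7, 9}

{1, 2, 4, 7, 9}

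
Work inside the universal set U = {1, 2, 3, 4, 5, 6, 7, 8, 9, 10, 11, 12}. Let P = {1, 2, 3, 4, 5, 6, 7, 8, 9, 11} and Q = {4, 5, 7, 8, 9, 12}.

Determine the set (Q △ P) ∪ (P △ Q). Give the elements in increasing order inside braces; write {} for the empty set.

Q △ P = {1, 2, 3, 6, 11, 12}
P △ Q = {1, 2, 3, 6, 11, 12}
(Q △ P) ∪ (P △ Q) = {1, 2, 3, 6, 11, 12}

{1, 2, 3, 6, 11, 12}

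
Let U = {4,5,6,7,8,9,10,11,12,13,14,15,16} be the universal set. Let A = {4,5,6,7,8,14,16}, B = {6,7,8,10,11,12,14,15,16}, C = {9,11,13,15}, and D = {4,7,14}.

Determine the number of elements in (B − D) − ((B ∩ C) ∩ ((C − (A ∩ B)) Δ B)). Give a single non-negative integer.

B − D = {6,8,10,11,12,15,16}
B ∩ C = {11,15}
A ∩ B = {6,7,8,14,16}
C − (A ∩ B) = {9,11,13,15}
(C − (A ∩ B)) Δ B = {6,7,8,9,10,12,13,14,16}
(B ∩ C) ∩ ((C − (A ∩ B)) Δ B) = {}
(B − D) − ((B ∩ C) ∩ ((C − (A ∩ B)) Δ B)) = {6,8,10,11,12,15,16}
|(B − D) − ((B ∩ C) ∩ ((C − (A ∩ B)) Δ B))| = 7

7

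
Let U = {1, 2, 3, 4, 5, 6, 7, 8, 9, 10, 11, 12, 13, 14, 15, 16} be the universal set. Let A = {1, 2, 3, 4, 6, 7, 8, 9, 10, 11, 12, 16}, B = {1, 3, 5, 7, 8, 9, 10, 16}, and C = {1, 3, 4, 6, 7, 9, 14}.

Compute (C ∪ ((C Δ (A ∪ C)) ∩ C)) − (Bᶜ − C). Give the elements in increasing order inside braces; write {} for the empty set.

A ∪ C = {1, 2, 3, 4, 6, 7, 8, 9, 10, 11, 12, 14, 16}
C Δ (A ∪ C) = {2, 8, 10, 11, 12, 16}
(C Δ (A ∪ C)) ∩ C = {}
C ∪ ((C Δ (A ∪ C)) ∩ C) = {1, 3, 4, 6, 7, 9, 14}
Bᶜ = {2, 4, 6, 11, 12, 13, 14, 15}
Bᶜ − C = {2, 11, 12, 13, 15}
(C ∪ ((C Δ (A ∪ C)) ∩ C)) − (Bᶜ − C) = {1, 3, 4, 6, 7, 9, 14}

{1, 3, 4, 6, 7, 9, 14}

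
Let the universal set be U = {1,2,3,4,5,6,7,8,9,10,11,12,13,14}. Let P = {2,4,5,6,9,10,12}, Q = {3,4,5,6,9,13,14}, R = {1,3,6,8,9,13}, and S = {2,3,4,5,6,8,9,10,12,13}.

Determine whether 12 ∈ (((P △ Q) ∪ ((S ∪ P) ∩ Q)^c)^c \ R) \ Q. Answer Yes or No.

12 ∈ P and 12 ∉ Q, so 12 ∈ P △ Q
12 ∈ S and 12 ∈ P, so 12 ∈ S ∪ P
12 ∈ (S ∪ P) and 12 ∉ Q, so 12 ∉ (S ∪ P) ∩ Q
12 ∈ ((S ∪ P) ∩ Q)^c since 12 ∉ ((S ∪ P) ∩ Q)
12 ∈ (P △ Q) and 12 ∈ ((S ∪ P) ∩ Q)^c, so 12 ∈ (P △ Q) ∪ ((S ∪ P) ∩ Q)^c
12 ∉ ((P △ Q) ∪ ((S ∪ P) ∩ Q)^c)^c since 12 ∈ ((P △ Q) ∪ ((S ∪ P) ∩ Q)^c)
12 ∉ ((P △ Q) ∪ ((S ∪ P) ∩ Q)^c)^c and 12 ∉ R, so 12 ∉ ((P △ Q) ∪ ((S ∪ P) ∩ Q)^c)^c \ R
12 ∉ (((P △ Q) ∪ ((S ∪ P) ∩ Q)^c)^c \ R) and 12 ∉ Q, so 12 ∉ (((P △ Q) ∪ ((S ∪ P) ∩ Q)^c)^c \ R) \ Q

No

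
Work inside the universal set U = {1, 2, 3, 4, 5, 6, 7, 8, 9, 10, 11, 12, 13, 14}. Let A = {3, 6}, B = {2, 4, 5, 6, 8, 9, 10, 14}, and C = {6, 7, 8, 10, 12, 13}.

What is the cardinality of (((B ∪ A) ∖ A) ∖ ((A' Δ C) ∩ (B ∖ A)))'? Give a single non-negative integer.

12

B ∪ A = {2, 3, 4, 5, 6, 8, 9, 10, 14}
(B ∪ A) ∖ A = {2, 4, 5, 8, 9, 10, 14}
A' = {1, 2, 4, 5, 7, 8, 9, 10, 11, 12, 13, 14}
A' Δ C = {1, 2, 4, 5, 6, 9, 11, 14}
B ∖ A = {2, 4, 5, 8, 9, 10, 14}
(A' Δ C) ∩ (B ∖ A) = {2, 4, 5, 9, 14}
((B ∪ A) ∖ A) ∖ ((A' Δ C) ∩ (B ∖ A)) = {8, 10}
(((B ∪ A) ∖ A) ∖ ((A' Δ C) ∩ (B ∖ A)))' = {1, 2, 3, 4, 5, 6, 7, 9, 11, 12, 13, 14}
|(((B ∪ A) ∖ A) ∖ ((A' Δ C) ∩ (B ∖ A)))'| = 12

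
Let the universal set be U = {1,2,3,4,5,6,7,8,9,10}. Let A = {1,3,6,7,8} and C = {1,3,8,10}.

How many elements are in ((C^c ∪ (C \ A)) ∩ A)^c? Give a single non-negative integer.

C^c = {2,4,5,6,7,9}
C \ A = {10}
C^c ∪ (C \ A) = {2,4,5,6,7,9,10}
(C^c ∪ (C \ A)) ∩ A = {6,7}
((C^c ∪ (C \ A)) ∩ A)^c = {1,2,3,4,5,8,9,10}
|((C^c ∪ (C \ A)) ∩ A)^c| = 8

8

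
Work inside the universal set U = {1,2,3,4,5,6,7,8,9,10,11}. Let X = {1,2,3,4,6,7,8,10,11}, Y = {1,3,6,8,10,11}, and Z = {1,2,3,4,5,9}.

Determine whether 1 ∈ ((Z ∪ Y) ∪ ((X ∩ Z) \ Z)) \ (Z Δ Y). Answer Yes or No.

Yes

1 ∈ Z and 1 ∈ Y, so 1 ∈ Z ∪ Y
1 ∈ X and 1 ∈ Z, so 1 ∈ X ∩ Z
1 ∈ (X ∩ Z) and 1 ∈ Z, so 1 ∉ (X ∩ Z) \ Z
1 ∈ (Z ∪ Y) and 1 ∉ ((X ∩ Z) \ Z), so 1 ∈ (Z ∪ Y) ∪ ((X ∩ Z) \ Z)
1 ∈ Z and 1 ∈ Y, so 1 ∉ Z Δ Y
1 ∈ ((Z ∪ Y) ∪ ((X ∩ Z) \ Z)) and 1 ∉ (Z Δ Y), so 1 ∈ ((Z ∪ Y) ∪ ((X ∩ Z) \ Z)) \ (Z Δ Y)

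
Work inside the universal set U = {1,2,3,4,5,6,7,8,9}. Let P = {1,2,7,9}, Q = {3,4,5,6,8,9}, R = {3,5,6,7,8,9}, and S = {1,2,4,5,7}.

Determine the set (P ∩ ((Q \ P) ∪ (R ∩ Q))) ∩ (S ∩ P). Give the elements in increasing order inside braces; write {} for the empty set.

Q \ P = {3,4,5,6,8}
R ∩ Q = {3,5,6,8,9}
(Q \ P) ∪ (R ∩ Q) = {3,4,5,6,8,9}
P ∩ ((Q \ P) ∪ (R ∩ Q)) = {9}
S ∩ P = {1,2,7}
(P ∩ ((Q \ P) ∪ (R ∩ Q))) ∩ (S ∩ P) = {}

{}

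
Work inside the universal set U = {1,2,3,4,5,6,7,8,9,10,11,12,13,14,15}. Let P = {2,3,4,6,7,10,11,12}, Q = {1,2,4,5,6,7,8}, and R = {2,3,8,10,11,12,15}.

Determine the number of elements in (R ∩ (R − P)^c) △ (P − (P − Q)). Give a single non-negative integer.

7

R − P = {8,15}
(R − P)^c = {1,2,3,4,5,6,7,9,10,11,12,13,14}
R ∩ (R − P)^c = {2,3,10,11,12}
P − Q = {3,10,11,12}
P − (P − Q) = {2,4,6,7}
(R ∩ (R − P)^c) △ (P − (P − Q)) = {3,4,6,7,10,11,12}
|(R ∩ (R − P)^c) △ (P − (P − Q))| = 7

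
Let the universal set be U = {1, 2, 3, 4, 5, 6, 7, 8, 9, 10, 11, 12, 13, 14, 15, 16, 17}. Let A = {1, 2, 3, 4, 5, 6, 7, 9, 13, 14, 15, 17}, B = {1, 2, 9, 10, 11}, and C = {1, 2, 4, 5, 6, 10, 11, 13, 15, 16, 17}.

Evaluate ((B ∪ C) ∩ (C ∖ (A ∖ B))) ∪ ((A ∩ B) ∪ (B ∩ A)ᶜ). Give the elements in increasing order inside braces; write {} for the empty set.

B ∪ C = {1, 2, 4, 5, 6, 9, 10, 11, 13, 15, 16, 17}
A ∖ B = {3, 4, 5, 6, 7, 13, 14, 15, 17}
C ∖ (A ∖ B) = {1, 2, 10, 11, 16}
(B ∪ C) ∩ (C ∖ (A ∖ B)) = {1, 2, 10, 11, 16}
A ∩ B = {1, 2, 9}
B ∩ A = {1, 2, 9}
(B ∩ A)ᶜ = {3, 4, 5, 6, 7, 8, 10, 11, 12, 13, 14, 15, 16, 17}
(A ∩ B) ∪ (B ∩ A)ᶜ = {1, 2, 3, 4, 5, 6, 7, 8, 9, 10, 11, 12, 13, 14, 15, 16, 17}
((B ∪ C) ∩ (C ∖ (A ∖ B))) ∪ ((A ∩ B) ∪ (B ∩ A)ᶜ) = {1, 2, 3, 4, 5, 6, 7, 8, 9, 10, 11, 12, 13, 14, 15, 16, 17}

{1, 2, 3, 4, 5, 6, 7, 8, 9, 10, 11, 12, 13, 14, 15, 16, 17}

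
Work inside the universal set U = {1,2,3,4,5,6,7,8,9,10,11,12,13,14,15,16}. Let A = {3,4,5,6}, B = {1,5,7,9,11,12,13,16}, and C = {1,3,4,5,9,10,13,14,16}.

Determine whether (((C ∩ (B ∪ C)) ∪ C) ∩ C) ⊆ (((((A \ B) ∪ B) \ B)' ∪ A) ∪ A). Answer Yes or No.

B ∪ C = {1,3,4,5,7,9,10,11,12,13,14,16}
C ∩ (B ∪ C) = {1,3,4,5,9,10,13,14,16}
(C ∩ (B ∪ C)) ∪ C = {1,3,4,5,9,10,13,14,16}
((C ∩ (B ∪ C)) ∪ C) ∩ C = {1,3,4,5,9,10,13,14,16}
A \ B = {3,4,6}
(A \ B) ∪ B = {1,3,4,5,6,7,9,11,12,13,16}
((A \ B) ∪ B) \ B = {3,4,6}
(((A \ B) ∪ B) \ B)' = {1,2,5,7,8,9,10,11,12,13,14,15,16}
(((A \ B) ∪ B) \ B)' ∪ A = {1,2,3,4,5,6,7,8,9,10,11,12,13,14,15,16}
((((A \ B) ∪ B) \ B)' ∪ A) ∪ A = {1,2,3,4,5,6,7,8,9,10,11,12,13,14,15,16}
Every element of {1,3,4,5,9,10,13,14,16} is in {1,2,3,4,5,6,7,8,9,10,11,12,13,14,15,16}, so ((C ∩ (B ∪ C)) ∪ C) ∩ C ⊆ ((((A \ B) ∪ B) \ B)' ∪ A) ∪ A.

Yes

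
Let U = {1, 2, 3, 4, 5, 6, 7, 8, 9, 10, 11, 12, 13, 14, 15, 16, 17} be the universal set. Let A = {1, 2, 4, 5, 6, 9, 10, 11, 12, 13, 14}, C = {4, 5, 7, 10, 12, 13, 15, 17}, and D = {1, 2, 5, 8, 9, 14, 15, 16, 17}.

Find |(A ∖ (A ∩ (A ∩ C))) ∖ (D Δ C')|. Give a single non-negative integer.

4

A ∩ C = {4, 5, 10, 12, 13}
A ∩ (A ∩ C) = {4, 5, 10, 12, 13}
A ∖ (A ∩ (A ∩ C)) = {1, 2, 6, 9, 11, 14}
C' = {1, 2, 3, 6, 8, 9, 11, 14, 16}
D Δ C' = {3, 5, 6, 11, 15, 17}
(A ∖ (A ∩ (A ∩ C))) ∖ (D Δ C') = {1, 2, 9, 14}
|(A ∖ (A ∩ (A ∩ C))) ∖ (D Δ C')| = 4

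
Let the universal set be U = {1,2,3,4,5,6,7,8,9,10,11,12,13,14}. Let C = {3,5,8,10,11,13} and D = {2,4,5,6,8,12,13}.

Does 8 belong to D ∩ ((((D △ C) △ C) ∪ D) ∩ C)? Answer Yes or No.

8 ∈ D and 8 ∈ C, so 8 ∉ D △ C
8 ∉ (D △ C) and 8 ∈ C, so 8 ∈ (D △ C) △ C
8 ∈ ((D △ C) △ C) and 8 ∈ D, so 8 ∈ ((D △ C) △ C) ∪ D
8 ∈ (((D △ C) △ C) ∪ D) and 8 ∈ C, so 8 ∈ (((D △ C) △ C) ∪ D) ∩ C
8 ∈ D and 8 ∈ ((((D △ C) △ C) ∪ D) ∩ C), so 8 ∈ D ∩ ((((D △ C) △ C) ∪ D) ∩ C)

Yes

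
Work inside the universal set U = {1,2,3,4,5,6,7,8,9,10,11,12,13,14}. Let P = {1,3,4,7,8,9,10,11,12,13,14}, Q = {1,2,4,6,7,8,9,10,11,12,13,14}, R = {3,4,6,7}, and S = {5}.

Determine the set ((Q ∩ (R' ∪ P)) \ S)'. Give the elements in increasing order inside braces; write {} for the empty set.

R' = {1,2,5,8,9,10,11,12,13,14}
R' ∪ P = {1,2,3,4,5,7,8,9,10,11,12,13,14}
Q ∩ (R' ∪ P) = {1,2,4,7,8,9,10,11,12,13,14}
(Q ∩ (R' ∪ P)) \ S = {1,2,4,7,8,9,10,11,12,13,14}
((Q ∩ (R' ∪ P)) \ S)' = {3,5,6}

{3,5,6}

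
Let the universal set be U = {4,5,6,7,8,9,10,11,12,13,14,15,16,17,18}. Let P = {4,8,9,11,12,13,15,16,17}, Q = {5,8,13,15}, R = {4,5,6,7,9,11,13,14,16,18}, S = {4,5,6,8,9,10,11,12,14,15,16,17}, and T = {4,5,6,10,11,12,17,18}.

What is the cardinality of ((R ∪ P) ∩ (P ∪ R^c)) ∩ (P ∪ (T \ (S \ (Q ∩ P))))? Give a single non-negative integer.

9

R ∪ P = {4,5,6,7,8,9,11,12,13,14,15,16,17,18}
R^c = {8,10,12,15,17}
P ∪ R^c = {4,8,9,10,11,12,13,15,16,17}
(R ∪ P) ∩ (P ∪ R^c) = {4,8,9,11,12,13,15,16,17}
Q ∩ P = {8,13,15}
S \ (Q ∩ P) = {4,5,6,9,10,11,12,14,16,17}
T \ (S \ (Q ∩ P)) = {18}
P ∪ (T \ (S \ (Q ∩ P))) = {4,8,9,11,12,13,15,16,17,18}
((R ∪ P) ∩ (P ∪ R^c)) ∩ (P ∪ (T \ (S \ (Q ∩ P)))) = {4,8,9,11,12,13,15,16,17}
|((R ∪ P) ∩ (P ∪ R^c)) ∩ (P ∪ (T \ (S \ (Q ∩ P))))| = 9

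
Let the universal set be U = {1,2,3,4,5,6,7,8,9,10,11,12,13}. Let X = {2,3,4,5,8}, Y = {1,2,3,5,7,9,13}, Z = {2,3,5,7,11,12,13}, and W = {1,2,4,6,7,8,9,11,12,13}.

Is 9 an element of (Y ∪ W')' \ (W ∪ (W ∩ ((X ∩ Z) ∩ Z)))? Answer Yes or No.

9 ∈ W, so 9 ∉ W'
9 ∈ Y and 9 ∉ W', so 9 ∈ Y ∪ W'
9 ∉ (Y ∪ W')' since 9 ∈ (Y ∪ W')
9 ∉ X and 9 ∉ Z, so 9 ∉ X ∩ Z
9 ∉ (X ∩ Z) and 9 ∉ Z, so 9 ∉ (X ∩ Z) ∩ Z
9 ∈ W and 9 ∉ ((X ∩ Z) ∩ Z), so 9 ∉ W ∩ ((X ∩ Z) ∩ Z)
9 ∈ W and 9 ∉ (W ∩ ((X ∩ Z) ∩ Z)), so 9 ∈ W ∪ (W ∩ ((X ∩ Z) ∩ Z))
9 ∉ (Y ∪ W')' and 9 ∈ (W ∪ (W ∩ ((X ∩ Z) ∩ Z))), so 9 ∉ (Y ∪ W')' \ (W ∪ (W ∩ ((X ∩ Z) ∩ Z)))

No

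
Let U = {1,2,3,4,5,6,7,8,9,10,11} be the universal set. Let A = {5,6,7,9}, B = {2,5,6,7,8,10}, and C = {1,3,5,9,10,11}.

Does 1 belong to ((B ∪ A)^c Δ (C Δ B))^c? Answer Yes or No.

1 ∉ B and 1 ∉ A, so 1 ∉ B ∪ A
1 ∈ (B ∪ A)^c since 1 ∉ (B ∪ A)
1 ∈ C and 1 ∉ B, so 1 ∈ C Δ B
1 ∈ (B ∪ A)^c and 1 ∈ (C Δ B), so 1 ∉ (B ∪ A)^c Δ (C Δ B)
1 ∈ ((B ∪ A)^c Δ (C Δ B))^c since 1 ∉ ((B ∪ A)^c Δ (C Δ B))

Yes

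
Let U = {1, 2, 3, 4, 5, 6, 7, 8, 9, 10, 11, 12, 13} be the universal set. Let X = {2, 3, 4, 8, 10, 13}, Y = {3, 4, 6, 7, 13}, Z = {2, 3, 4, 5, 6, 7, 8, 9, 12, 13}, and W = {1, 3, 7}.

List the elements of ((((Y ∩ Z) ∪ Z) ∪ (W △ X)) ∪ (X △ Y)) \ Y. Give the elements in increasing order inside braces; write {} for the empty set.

{1, 2, 5, 8, 9, 10, 12}

Y ∩ Z = {3, 4, 6, 7, 13}
(Y ∩ Z) ∪ Z = {2, 3, 4, 5, 6, 7, 8, 9, 12, 13}
W △ X = {1, 2, 4, 7, 8, 10, 13}
((Y ∩ Z) ∪ Z) ∪ (W △ X) = {1, 2, 3, 4, 5, 6, 7, 8, 9, 10, 12, 13}
X △ Y = {2, 6, 7, 8, 10}
(((Y ∩ Z) ∪ Z) ∪ (W △ X)) ∪ (X △ Y) = {1, 2, 3, 4, 5, 6, 7, 8, 9, 10, 12, 13}
((((Y ∩ Z) ∪ Z) ∪ (W △ X)) ∪ (X △ Y)) \ Y = {1, 2, 5, 8, 9, 10, 12}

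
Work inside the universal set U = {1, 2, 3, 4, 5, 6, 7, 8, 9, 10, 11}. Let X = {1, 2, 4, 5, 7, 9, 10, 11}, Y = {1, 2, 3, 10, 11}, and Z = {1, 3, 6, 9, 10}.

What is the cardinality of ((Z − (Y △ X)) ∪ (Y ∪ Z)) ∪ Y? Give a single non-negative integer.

7

Y △ X = {3, 4, 5, 7, 9}
Z − (Y △ X) = {1, 6, 10}
Y ∪ Z = {1, 2, 3, 6, 9, 10, 11}
(Z − (Y △ X)) ∪ (Y ∪ Z) = {1, 2, 3, 6, 9, 10, 11}
((Z − (Y △ X)) ∪ (Y ∪ Z)) ∪ Y = {1, 2, 3, 6, 9, 10, 11}
|((Z − (Y △ X)) ∪ (Y ∪ Z)) ∪ Y| = 7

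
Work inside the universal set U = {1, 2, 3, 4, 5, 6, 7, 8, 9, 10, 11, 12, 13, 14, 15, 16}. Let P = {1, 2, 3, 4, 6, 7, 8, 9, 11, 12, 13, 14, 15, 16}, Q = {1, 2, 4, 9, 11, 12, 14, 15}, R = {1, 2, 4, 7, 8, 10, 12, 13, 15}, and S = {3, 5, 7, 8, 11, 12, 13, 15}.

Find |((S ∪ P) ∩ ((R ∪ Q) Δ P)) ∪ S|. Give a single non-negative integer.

10

S ∪ P = {1, 2, 3, 4, 5, 6, 7, 8, 9, 11, 12, 13, 14, 15, 16}
R ∪ Q = {1, 2, 4, 7, 8, 9, 10, 11, 12, 13, 14, 15}
(R ∪ Q) Δ P = {3, 6, 10, 16}
(S ∪ P) ∩ ((R ∪ Q) Δ P) = {3, 6, 16}
((S ∪ P) ∩ ((R ∪ Q) Δ P)) ∪ S = {3, 5, 6, 7, 8, 11, 12, 13, 15, 16}
|((S ∪ P) ∩ ((R ∪ Q) Δ P)) ∪ S| = 10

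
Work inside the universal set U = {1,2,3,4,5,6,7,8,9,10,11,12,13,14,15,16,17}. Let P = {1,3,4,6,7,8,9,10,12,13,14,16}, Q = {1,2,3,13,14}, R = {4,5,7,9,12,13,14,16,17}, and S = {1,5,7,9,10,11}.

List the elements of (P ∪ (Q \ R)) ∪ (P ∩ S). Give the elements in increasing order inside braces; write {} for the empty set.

Q \ R = {1,2,3}
P ∪ (Q \ R) = {1,2,3,4,6,7,8,9,10,12,13,14,16}
P ∩ S = {1,7,9,10}
(P ∪ (Q \ R)) ∪ (P ∩ S) = {1,2,3,4,6,7,8,9,10,12,13,14,16}

{1,2,3,4,6,7,8,9,10,12,13,14,16}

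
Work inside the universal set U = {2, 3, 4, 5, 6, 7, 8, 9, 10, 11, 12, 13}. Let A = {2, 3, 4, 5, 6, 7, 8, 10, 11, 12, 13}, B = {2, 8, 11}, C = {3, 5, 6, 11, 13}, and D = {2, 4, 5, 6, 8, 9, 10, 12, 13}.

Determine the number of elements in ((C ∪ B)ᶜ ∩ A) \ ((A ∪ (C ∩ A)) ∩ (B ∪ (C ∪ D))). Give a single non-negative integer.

1

C ∪ B = {2, 3, 5, 6, 8, 11, 13}
(C ∪ B)ᶜ = {4, 7, 9, 10, 12}
(C ∪ B)ᶜ ∩ A = {4, 7, 10, 12}
C ∩ A = {3, 5, 6, 11, 13}
A ∪ (C ∩ A) = {2, 3, 4, 5, 6, 7, 8, 10, 11, 12, 13}
C ∪ D = {2, 3, 4, 5, 6, 8, 9, 10, 11, 12, 13}
B ∪ (C ∪ D) = {2, 3, 4, 5, 6, 8, 9, 10, 11, 12, 13}
(A ∪ (C ∩ A)) ∩ (B ∪ (C ∪ D)) = {2, 3, 4, 5, 6, 8, 10, 11, 12, 13}
((C ∪ B)ᶜ ∩ A) \ ((A ∪ (C ∩ A)) ∩ (B ∪ (C ∪ D))) = {7}
|((C ∪ B)ᶜ ∩ A) \ ((A ∪ (C ∩ A)) ∩ (B ∪ (C ∪ D)))| = 1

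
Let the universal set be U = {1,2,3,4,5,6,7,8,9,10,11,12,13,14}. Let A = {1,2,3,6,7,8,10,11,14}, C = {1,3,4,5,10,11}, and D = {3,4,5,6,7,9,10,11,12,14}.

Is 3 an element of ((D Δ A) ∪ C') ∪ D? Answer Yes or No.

3 ∈ D and 3 ∈ A, so 3 ∉ D Δ A
3 ∈ C, so 3 ∉ C'
3 ∉ (D Δ A) and 3 ∉ C', so 3 ∉ (D Δ A) ∪ C'
3 ∉ ((D Δ A) ∪ C') and 3 ∈ D, so 3 ∈ ((D Δ A) ∪ C') ∪ D

Yes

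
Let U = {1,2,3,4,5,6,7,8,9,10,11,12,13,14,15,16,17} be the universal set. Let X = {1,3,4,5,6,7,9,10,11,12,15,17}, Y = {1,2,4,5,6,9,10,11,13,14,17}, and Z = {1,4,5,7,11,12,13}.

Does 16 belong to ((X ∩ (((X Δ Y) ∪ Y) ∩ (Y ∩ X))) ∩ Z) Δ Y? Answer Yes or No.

16 ∉ X and 16 ∉ Y, so 16 ∉ X Δ Y
16 ∉ (X Δ Y) and 16 ∉ Y, so 16 ∉ (X Δ Y) ∪ Y
16 ∉ Y and 16 ∉ X, so 16 ∉ Y ∩ X
16 ∉ ((X Δ Y) ∪ Y) and 16 ∉ (Y ∩ X), so 16 ∉ ((X Δ Y) ∪ Y) ∩ (Y ∩ X)
16 ∉ X and 16 ∉ (((X Δ Y) ∪ Y) ∩ (Y ∩ X)), so 16 ∉ X ∩ (((X Δ Y) ∪ Y) ∩ (Y ∩ X))
16 ∉ (X ∩ (((X Δ Y) ∪ Y) ∩ (Y ∩ X))) and 16 ∉ Z, so 16 ∉ (X ∩ (((X Δ Y) ∪ Y) ∩ (Y ∩ X))) ∩ Z
16 ∉ ((X ∩ (((X Δ Y) ∪ Y) ∩ (Y ∩ X))) ∩ Z) and 16 ∉ Y, so 16 ∉ ((X ∩ (((X Δ Y) ∪ Y) ∩ (Y ∩ X))) ∩ Z) Δ Y

No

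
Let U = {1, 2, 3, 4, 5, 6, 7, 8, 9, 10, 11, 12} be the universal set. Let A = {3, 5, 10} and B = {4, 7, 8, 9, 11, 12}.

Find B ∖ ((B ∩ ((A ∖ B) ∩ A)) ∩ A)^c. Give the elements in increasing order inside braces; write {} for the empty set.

A ∖ B = {3, 5, 10}
(A ∖ B) ∩ A = {3, 5, 10}
B ∩ ((A ∖ B) ∩ A) = {}
(B ∩ ((A ∖ B) ∩ A)) ∩ A = {}
((B ∩ ((A ∖ B) ∩ A)) ∩ A)^c = {1, 2, 3, 4, 5, 6, 7, 8, 9, 10, 11, 12}
B ∖ ((B ∩ ((A ∖ B) ∩ A)) ∩ A)^c = {}

{}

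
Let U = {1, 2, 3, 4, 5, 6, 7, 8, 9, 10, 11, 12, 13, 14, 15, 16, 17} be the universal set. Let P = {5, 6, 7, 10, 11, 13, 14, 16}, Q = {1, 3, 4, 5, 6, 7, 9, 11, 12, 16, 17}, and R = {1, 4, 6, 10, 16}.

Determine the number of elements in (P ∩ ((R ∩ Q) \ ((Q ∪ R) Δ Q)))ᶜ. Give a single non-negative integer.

R ∩ Q = {1, 4, 6, 16}
Q ∪ R = {1, 3, 4, 5, 6, 7, 9, 10, 11, 12, 16, 17}
(Q ∪ R) Δ Q = {10}
(R ∩ Q) \ ((Q ∪ R) Δ Q) = {1, 4, 6, 16}
P ∩ ((R ∩ Q) \ ((Q ∪ R) Δ Q)) = {6, 16}
(P ∩ ((R ∩ Q) \ ((Q ∪ R) Δ Q)))ᶜ = {1, 2, 3, 4, 5, 7, 8, 9, 10, 11, 12, 13, 14, 15, 17}
|(P ∩ ((R ∩ Q) \ ((Q ∪ R) Δ Q)))ᶜ| = 15

15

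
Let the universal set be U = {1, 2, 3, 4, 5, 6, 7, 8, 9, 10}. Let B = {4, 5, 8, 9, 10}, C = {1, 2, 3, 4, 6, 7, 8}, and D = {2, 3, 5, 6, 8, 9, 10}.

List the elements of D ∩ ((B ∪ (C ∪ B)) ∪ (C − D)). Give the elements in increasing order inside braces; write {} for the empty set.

C ∪ B = {1, 2, 3, 4, 5, 6, 7, 8, 9, 10}
B ∪ (C ∪ B) = {1, 2, 3, 4, 5, 6, 7, 8, 9, 10}
C − D = {1, 4, 7}
(B ∪ (C ∪ B)) ∪ (C − D) = {1, 2, 3, 4, 5, 6, 7, 8, 9, 10}
D ∩ ((B ∪ (C ∪ B)) ∪ (C − D)) = {2, 3, 5, 6, 8, 9, 10}

{2, 3, 5, 6, 8, 9, 10}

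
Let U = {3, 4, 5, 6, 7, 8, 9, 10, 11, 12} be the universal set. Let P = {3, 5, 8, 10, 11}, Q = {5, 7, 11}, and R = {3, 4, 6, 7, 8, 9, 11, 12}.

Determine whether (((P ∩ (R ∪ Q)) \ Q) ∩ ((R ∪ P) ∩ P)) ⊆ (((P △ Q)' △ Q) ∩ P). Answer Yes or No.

No

R ∪ Q = {3, 4, 5, 6, 7, 8, 9, 11, 12}
P ∩ (R ∪ Q) = {3, 5, 8, 11}
(P ∩ (R ∪ Q)) \ Q = {3, 8}
R ∪ P = {3, 4, 5, 6, 7, 8, 9, 10, 11, 12}
(R ∪ P) ∩ P = {3, 5, 8, 10, 11}
((P ∩ (R ∪ Q)) \ Q) ∩ ((R ∪ P) ∩ P) = {3, 8}
P △ Q = {3, 7, 8, 10}
(P △ Q)' = {4, 5, 6, 9, 11, 12}
(P △ Q)' △ Q = {4, 6, 7, 9, 12}
((P △ Q)' △ Q) ∩ P = {}
3 ∈ ((P ∩ (R ∪ Q)) \ Q) ∩ ((R ∪ P) ∩ P) but 3 ∉ ((P △ Q)' △ Q) ∩ P, so the inclusion fails.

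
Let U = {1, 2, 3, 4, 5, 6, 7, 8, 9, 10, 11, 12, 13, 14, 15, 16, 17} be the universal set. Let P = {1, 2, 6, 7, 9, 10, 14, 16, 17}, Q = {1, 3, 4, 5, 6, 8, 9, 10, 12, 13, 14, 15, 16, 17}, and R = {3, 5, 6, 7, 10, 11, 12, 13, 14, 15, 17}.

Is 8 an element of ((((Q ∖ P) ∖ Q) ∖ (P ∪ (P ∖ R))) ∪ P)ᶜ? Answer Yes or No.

Yes

8 ∈ Q and 8 ∉ P, so 8 ∈ Q ∖ P
8 ∈ (Q ∖ P) and 8 ∈ Q, so 8 ∉ (Q ∖ P) ∖ Q
8 ∉ P and 8 ∉ R, so 8 ∉ P ∖ R
8 ∉ P and 8 ∉ (P ∖ R), so 8 ∉ P ∪ (P ∖ R)
8 ∉ ((Q ∖ P) ∖ Q) and 8 ∉ (P ∪ (P ∖ R)), so 8 ∉ ((Q ∖ P) ∖ Q) ∖ (P ∪ (P ∖ R))
8 ∉ (((Q ∖ P) ∖ Q) ∖ (P ∪ (P ∖ R))) and 8 ∉ P, so 8 ∉ (((Q ∖ P) ∖ Q) ∖ (P ∪ (P ∖ R))) ∪ P
8 ∈ ((((Q ∖ P) ∖ Q) ∖ (P ∪ (P ∖ R))) ∪ P)ᶜ since 8 ∉ ((((Q ∖ P) ∖ Q) ∖ (P ∪ (P ∖ R))) ∪ P)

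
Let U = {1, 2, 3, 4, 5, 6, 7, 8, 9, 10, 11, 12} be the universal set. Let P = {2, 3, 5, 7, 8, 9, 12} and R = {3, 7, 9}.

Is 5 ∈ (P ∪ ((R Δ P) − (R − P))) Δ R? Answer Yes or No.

Yes

5 ∉ R and 5 ∈ P, so 5 ∈ R Δ P
5 ∉ R and 5 ∈ P, so 5 ∉ R − P
5 ∈ (R Δ P) and 5 ∉ (R − P), so 5 ∈ (R Δ P) − (R − P)
5 ∈ P and 5 ∈ ((R Δ P) − (R − P)), so 5 ∈ P ∪ ((R Δ P) − (R − P))
5 ∈ (P ∪ ((R Δ P) − (R − P))) and 5 ∉ R, so 5 ∈ (P ∪ ((R Δ P) − (R − P))) Δ R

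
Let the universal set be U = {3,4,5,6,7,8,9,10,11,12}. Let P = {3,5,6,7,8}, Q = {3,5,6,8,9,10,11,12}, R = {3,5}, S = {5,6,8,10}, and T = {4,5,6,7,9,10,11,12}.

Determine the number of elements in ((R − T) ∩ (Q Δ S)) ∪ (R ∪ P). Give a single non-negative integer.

R − T = {3}
Q Δ S = {3,9,11,12}
(R − T) ∩ (Q Δ S) = {3}
R ∪ P = {3,5,6,7,8}
((R − T) ∩ (Q Δ S)) ∪ (R ∪ P) = {3,5,6,7,8}
|((R − T) ∩ (Q Δ S)) ∪ (R ∪ P)| = 5

5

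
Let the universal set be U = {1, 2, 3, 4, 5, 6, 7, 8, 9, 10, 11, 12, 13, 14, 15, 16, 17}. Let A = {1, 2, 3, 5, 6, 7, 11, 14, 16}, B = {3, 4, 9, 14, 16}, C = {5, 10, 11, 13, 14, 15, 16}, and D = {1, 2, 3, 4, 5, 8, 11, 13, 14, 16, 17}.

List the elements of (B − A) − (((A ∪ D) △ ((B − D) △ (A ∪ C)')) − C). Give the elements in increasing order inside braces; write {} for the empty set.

B − A = {4, 9}
A ∪ D = {1, 2, 3, 4, 5, 6, 7, 8, 11, 13, 14, 16, 17}
B − D = {9}
A ∪ C = {1, 2, 3, 5, 6, 7, 10, 11, 13, 14, 15, 16}
(A ∪ C)' = {4, 8, 9, 12, 17}
(B − D) △ (A ∪ C)' = {4, 8, 12, 17}
(A ∪ D) △ ((B − D) △ (A ∪ C)') = {1, 2, 3, 5, 6, 7, 11, 12, 13, 14, 16}
((A ∪ D) △ ((B − D) △ (A ∪ C)')) − C = {1, 2, 3, 6, 7, 12}
(B − A) − (((A ∪ D) △ ((B − D) △ (A ∪ C)')) − C) = {4, 9}

{4, 9}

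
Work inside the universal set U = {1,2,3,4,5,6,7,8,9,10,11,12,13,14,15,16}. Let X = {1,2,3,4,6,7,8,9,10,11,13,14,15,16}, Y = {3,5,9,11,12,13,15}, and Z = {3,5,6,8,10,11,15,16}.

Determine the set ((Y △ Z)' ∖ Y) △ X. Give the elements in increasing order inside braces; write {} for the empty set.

{3,6,8,9,10,11,13,15,16}

Y △ Z = {6,8,9,10,12,13,16}
(Y △ Z)' = {1,2,3,4,5,7,11,14,15}
(Y △ Z)' ∖ Y = {1,2,4,7,14}
((Y △ Z)' ∖ Y) △ X = {3,6,8,9,10,11,13,15,16}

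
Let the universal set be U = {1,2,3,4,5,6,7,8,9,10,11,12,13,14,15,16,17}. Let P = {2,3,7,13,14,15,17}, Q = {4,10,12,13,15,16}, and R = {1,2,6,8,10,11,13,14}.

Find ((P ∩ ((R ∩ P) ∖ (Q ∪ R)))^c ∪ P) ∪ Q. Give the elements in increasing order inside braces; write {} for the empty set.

R ∩ P = {2,13,14}
Q ∪ R = {1,2,4,6,8,10,11,12,13,14,15,16}
(R ∩ P) ∖ (Q ∪ R) = {}
P ∩ ((R ∩ P) ∖ (Q ∪ R)) = {}
(P ∩ ((R ∩ P) ∖ (Q ∪ R)))^c = {1,2,3,4,5,6,7,8,9,10,11,12,13,14,15,16,17}
(P ∩ ((R ∩ P) ∖ (Q ∪ R)))^c ∪ P = {1,2,3,4,5,6,7,8,9,10,11,12,13,14,15,16,17}
((P ∩ ((R ∩ P) ∖ (Q ∪ R)))^c ∪ P) ∪ Q = {1,2,3,4,5,6,7,8,9,10,11,12,13,14,15,16,17}

{1,2,3,4,5,6,7,8,9,10,11,12,13,14,15,16,17}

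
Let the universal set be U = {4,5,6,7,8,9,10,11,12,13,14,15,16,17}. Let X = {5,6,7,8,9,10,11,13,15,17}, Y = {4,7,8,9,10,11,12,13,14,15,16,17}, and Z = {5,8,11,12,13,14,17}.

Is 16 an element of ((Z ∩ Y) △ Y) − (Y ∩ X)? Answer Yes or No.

Yes

16 ∉ Z and 16 ∈ Y, so 16 ∉ Z ∩ Y
16 ∉ (Z ∩ Y) and 16 ∈ Y, so 16 ∈ (Z ∩ Y) △ Y
16 ∈ Y and 16 ∉ X, so 16 ∉ Y ∩ X
16 ∈ ((Z ∩ Y) △ Y) and 16 ∉ (Y ∩ X), so 16 ∈ ((Z ∩ Y) △ Y) − (Y ∩ X)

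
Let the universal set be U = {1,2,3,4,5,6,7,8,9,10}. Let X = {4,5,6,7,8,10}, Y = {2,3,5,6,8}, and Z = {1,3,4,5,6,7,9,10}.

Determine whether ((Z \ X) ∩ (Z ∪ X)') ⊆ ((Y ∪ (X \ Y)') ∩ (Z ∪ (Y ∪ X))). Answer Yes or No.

Z \ X = {1,3,9}
Z ∪ X = {1,3,4,5,6,7,8,9,10}
(Z ∪ X)' = {2}
(Z \ X) ∩ (Z ∪ X)' = {}
X \ Y = {4,7,10}
(X \ Y)' = {1,2,3,5,6,8,9}
Y ∪ (X \ Y)' = {1,2,3,5,6,8,9}
Y ∪ X = {2,3,4,5,6,7,8,10}
Z ∪ (Y ∪ X) = {1,2,3,4,5,6,7,8,9,10}
(Y ∪ (X \ Y)') ∩ (Z ∪ (Y ∪ X)) = {1,2,3,5,6,8,9}
Every element of {} is in {1,2,3,5,6,8,9}, so (Z \ X) ∩ (Z ∪ X)' ⊆ (Y ∪ (X \ Y)') ∩ (Z ∪ (Y ∪ X)).

Yes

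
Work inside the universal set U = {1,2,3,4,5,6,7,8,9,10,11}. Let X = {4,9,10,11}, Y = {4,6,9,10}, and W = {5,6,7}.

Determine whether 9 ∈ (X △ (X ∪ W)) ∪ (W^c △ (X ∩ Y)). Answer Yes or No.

9 ∈ X and 9 ∉ W, so 9 ∈ X ∪ W
9 ∈ X and 9 ∈ (X ∪ W), so 9 ∉ X △ (X ∪ W)
9 ∉ W, so 9 ∈ W^c
9 ∈ X and 9 ∈ Y, so 9 ∈ X ∩ Y
9 ∈ W^c and 9 ∈ (X ∩ Y), so 9 ∉ W^c △ (X ∩ Y)
9 ∉ (X △ (X ∪ W)) and 9 ∉ (W^c △ (X ∩ Y)), so 9 ∉ (X △ (X ∪ W)) ∪ (W^c △ (X ∩ Y))

No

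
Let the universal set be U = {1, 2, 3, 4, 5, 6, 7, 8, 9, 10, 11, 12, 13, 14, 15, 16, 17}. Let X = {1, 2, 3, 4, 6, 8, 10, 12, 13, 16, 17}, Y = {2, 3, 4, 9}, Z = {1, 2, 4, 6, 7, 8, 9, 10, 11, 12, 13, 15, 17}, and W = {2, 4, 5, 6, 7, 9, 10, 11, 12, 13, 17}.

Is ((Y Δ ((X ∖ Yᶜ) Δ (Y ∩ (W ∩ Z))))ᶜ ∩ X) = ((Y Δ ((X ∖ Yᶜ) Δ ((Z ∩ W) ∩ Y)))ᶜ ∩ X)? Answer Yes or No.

Yes

Yᶜ = {1, 5, 6, 7, 8, 10, 11, 12, 13, 14, 15, 16, 17}
X ∖ Yᶜ = {2, 3, 4}
W ∩ Z = {2, 4, 6, 7, 9, 10, 11, 12, 13, 17}
Y ∩ (W ∩ Z) = {2, 4, 9}
(X ∖ Yᶜ) Δ (Y ∩ (W ∩ Z)) = {3, 9}
Y Δ ((X ∖ Yᶜ) Δ (Y ∩ (W ∩ Z))) = {2, 4}
(Y Δ ((X ∖ Yᶜ) Δ (Y ∩ (W ∩ Z))))ᶜ = {1, 3, 5, 6, 7, 8, 9, 10, 11, 12, 13, 14, 15, 16, 17}
(Y Δ ((X ∖ Yᶜ) Δ (Y ∩ (W ∩ Z))))ᶜ ∩ X = {1, 3, 6, 8, 10, 12, 13, 16, 17}
Z ∩ W = {2, 4, 6, 7, 9, 10, 11, 12, 13, 17}
(Z ∩ W) ∩ Y = {2, 4, 9}
(X ∖ Yᶜ) Δ ((Z ∩ W) ∩ Y) = {3, 9}
Y Δ ((X ∖ Yᶜ) Δ ((Z ∩ W) ∩ Y)) = {2, 4}
(Y Δ ((X ∖ Yᶜ) Δ ((Z ∩ W) ∩ Y)))ᶜ = {1, 3, 5, 6, 7, 8, 9, 10, 11, 12, 13, 14, 15, 16, 17}
(Y Δ ((X ∖ Yᶜ) Δ ((Z ∩ W) ∩ Y)))ᶜ ∩ X = {1, 3, 6, 8, 10, 12, 13, 16, 17}
Both equal {1, 3, 6, 8, 10, 12, 13, 16, 17}, so (Y Δ ((X ∖ Yᶜ) Δ (Y ∩ (W ∩ Z))))ᶜ ∩ X = (Y Δ ((X ∖ Yᶜ) Δ ((Z ∩ W) ∩ Y)))ᶜ ∩ X.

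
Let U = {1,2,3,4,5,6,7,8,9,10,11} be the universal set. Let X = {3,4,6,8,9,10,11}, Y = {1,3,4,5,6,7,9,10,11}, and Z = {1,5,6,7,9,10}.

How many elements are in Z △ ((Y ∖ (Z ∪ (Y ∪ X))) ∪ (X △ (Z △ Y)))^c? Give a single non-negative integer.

Y ∪ X = {1,3,4,5,6,7,8,9,10,11}
Z ∪ (Y ∪ X) = {1,3,4,5,6,7,8,9,10,11}
Y ∖ (Z ∪ (Y ∪ X)) = {}
Z △ Y = {3,4,11}
X △ (Z △ Y) = {6,8,9,10}
(Y ∖ (Z ∪ (Y ∪ X))) ∪ (X △ (Z △ Y)) = {6,8,9,10}
((Y ∖ (Z ∪ (Y ∪ X))) ∪ (X △ (Z △ Y)))^c = {1,2,3,4,5,7,11}
Z △ ((Y ∖ (Z ∪ (Y ∪ X))) ∪ (X △ (Z △ Y)))^c = {2,3,4,6,9,10,11}
|Z △ ((Y ∖ (Z ∪ (Y ∪ X))) ∪ (X △ (Z △ Y)))^c| = 7

7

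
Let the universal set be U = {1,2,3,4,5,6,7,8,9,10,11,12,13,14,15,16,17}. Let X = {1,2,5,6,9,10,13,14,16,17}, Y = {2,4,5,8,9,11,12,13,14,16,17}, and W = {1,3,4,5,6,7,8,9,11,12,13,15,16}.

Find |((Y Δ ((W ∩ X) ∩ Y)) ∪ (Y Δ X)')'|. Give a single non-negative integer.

W ∩ X = {1,5,6,9,13,16}
(W ∩ X) ∩ Y = {5,9,13,16}
Y Δ ((W ∩ X) ∩ Y) = {2,4,8,11,12,14,17}
Y Δ X = {1,4,6,8,10,11,12}
(Y Δ X)' = {2,3,5,7,9,13,14,15,16,17}
(Y Δ ((W ∩ X) ∩ Y)) ∪ (Y Δ X)' = {2,3,4,5,7,8,9,11,12,13,14,15,16,17}
((Y Δ ((W ∩ X) ∩ Y)) ∪ (Y Δ X)')' = {1,6,10}
|((Y Δ ((W ∩ X) ∩ Y)) ∪ (Y Δ X)')'| = 3

3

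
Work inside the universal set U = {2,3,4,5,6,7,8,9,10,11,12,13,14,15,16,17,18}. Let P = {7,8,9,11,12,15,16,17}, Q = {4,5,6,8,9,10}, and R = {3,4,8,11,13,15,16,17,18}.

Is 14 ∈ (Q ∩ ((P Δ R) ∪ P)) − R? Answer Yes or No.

14 ∉ P and 14 ∉ R, so 14 ∉ P Δ R
14 ∉ (P Δ R) and 14 ∉ P, so 14 ∉ (P Δ R) ∪ P
14 ∉ Q and 14 ∉ ((P Δ R) ∪ P), so 14 ∉ Q ∩ ((P Δ R) ∪ P)
14 ∉ (Q ∩ ((P Δ R) ∪ P)) and 14 ∉ R, so 14 ∉ (Q ∩ ((P Δ R) ∪ P)) − R

No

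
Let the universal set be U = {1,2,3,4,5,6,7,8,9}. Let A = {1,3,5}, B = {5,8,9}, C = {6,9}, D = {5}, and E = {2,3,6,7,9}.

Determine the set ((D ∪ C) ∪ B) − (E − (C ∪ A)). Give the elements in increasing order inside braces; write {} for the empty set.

{5,6,8,9}

D ∪ C = {5,6,9}
(D ∪ C) ∪ B = {5,6,8,9}
C ∪ A = {1,3,5,6,9}
E − (C ∪ A) = {2,7}
((D ∪ C) ∪ B) − (E − (C ∪ A)) = {5,6,8,9}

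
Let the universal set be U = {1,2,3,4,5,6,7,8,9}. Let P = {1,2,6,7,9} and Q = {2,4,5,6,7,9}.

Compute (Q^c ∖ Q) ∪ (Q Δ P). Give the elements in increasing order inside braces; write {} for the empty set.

{1,3,4,5,8}

Q^c = {1,3,8}
Q^c ∖ Q = {1,3,8}
Q Δ P = {1,4,5}
(Q^c ∖ Q) ∪ (Q Δ P) = {1,3,4,5,8}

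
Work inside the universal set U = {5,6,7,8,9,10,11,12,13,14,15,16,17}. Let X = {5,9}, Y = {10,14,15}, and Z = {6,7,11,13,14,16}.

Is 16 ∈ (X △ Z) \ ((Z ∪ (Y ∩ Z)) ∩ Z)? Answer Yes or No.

16 ∉ X and 16 ∈ Z, so 16 ∈ X △ Z
16 ∉ Y and 16 ∈ Z, so 16 ∉ Y ∩ Z
16 ∈ Z and 16 ∉ (Y ∩ Z), so 16 ∈ Z ∪ (Y ∩ Z)
16 ∈ (Z ∪ (Y ∩ Z)) and 16 ∈ Z, so 16 ∈ (Z ∪ (Y ∩ Z)) ∩ Z
16 ∈ (X △ Z) and 16 ∈ ((Z ∪ (Y ∩ Z)) ∩ Z), so 16 ∉ (X △ Z) \ ((Z ∪ (Y ∩ Z)) ∩ Z)

No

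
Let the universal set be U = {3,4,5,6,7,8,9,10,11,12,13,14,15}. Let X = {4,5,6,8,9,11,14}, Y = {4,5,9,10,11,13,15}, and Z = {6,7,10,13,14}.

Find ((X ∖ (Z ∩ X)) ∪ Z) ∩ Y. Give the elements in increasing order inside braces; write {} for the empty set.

{4,5,9,10,11,13}

Z ∩ X = {6,14}
X ∖ (Z ∩ X) = {4,5,8,9,11}
(X ∖ (Z ∩ X)) ∪ Z = {4,5,6,7,8,9,10,11,13,14}
((X ∖ (Z ∩ X)) ∪ Z) ∩ Y = {4,5,9,10,11,13}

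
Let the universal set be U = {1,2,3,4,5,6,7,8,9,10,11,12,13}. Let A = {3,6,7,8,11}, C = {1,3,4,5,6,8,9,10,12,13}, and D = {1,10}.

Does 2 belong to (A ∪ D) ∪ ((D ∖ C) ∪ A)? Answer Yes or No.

No

2 ∉ A and 2 ∉ D, so 2 ∉ A ∪ D
2 ∉ D and 2 ∉ C, so 2 ∉ D ∖ C
2 ∉ (D ∖ C) and 2 ∉ A, so 2 ∉ (D ∖ C) ∪ A
2 ∉ (A ∪ D) and 2 ∉ ((D ∖ C) ∪ A), so 2 ∉ (A ∪ D) ∪ ((D ∖ C) ∪ A)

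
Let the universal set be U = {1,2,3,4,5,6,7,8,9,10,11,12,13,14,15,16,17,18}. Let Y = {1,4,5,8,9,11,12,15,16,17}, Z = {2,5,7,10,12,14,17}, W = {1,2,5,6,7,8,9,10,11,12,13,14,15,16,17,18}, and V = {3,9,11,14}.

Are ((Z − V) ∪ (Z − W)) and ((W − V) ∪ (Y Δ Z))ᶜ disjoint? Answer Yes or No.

Z − V = {2,5,7,10,12,17}
Z − W = {}
(Z − V) ∪ (Z − W) = {2,5,7,10,12,17}
W − V = {1,2,5,6,7,8,10,12,13,15,16,17,18}
Y Δ Z = {1,2,4,7,8,9,10,11,14,15,16}
(W − V) ∪ (Y Δ Z) = {1,2,4,5,6,7,8,9,10,11,12,13,14,15,16,17,18}
((W − V) ∪ (Y Δ Z))ᶜ = {3}
{2,5,7,10,12,17} and {3} share no elements.

Yes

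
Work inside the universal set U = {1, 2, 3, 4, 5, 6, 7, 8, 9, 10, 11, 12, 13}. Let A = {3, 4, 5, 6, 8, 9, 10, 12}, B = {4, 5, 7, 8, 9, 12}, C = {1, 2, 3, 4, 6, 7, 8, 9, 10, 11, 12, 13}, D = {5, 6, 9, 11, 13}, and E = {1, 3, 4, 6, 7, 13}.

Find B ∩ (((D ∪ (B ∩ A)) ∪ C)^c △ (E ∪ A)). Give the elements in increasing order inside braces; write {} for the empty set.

{4, 5, 7, 8, 9, 12}

B ∩ A = {4, 5, 8, 9, 12}
D ∪ (B ∩ A) = {4, 5, 6, 8, 9, 11, 12, 13}
(D ∪ (B ∩ A)) ∪ C = {1, 2, 3, 4, 5, 6, 7, 8, 9, 10, 11, 12, 13}
((D ∪ (B ∩ A)) ∪ C)^c = {}
E ∪ A = {1, 3, 4, 5, 6, 7, 8, 9, 10, 12, 13}
((D ∪ (B ∩ A)) ∪ C)^c △ (E ∪ A) = {1, 3, 4, 5, 6, 7, 8, 9, 10, 12, 13}
B ∩ (((D ∪ (B ∩ A)) ∪ C)^c △ (E ∪ A)) = {4, 5, 7, 8, 9, 12}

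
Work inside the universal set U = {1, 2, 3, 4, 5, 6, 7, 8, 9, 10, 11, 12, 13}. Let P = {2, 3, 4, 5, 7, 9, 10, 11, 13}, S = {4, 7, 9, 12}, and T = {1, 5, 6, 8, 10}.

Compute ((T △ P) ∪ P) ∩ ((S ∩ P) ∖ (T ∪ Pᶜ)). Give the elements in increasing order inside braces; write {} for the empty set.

{4, 7, 9}

T △ P = {1, 2, 3, 4, 6, 7, 8, 9, 11, 13}
(T △ P) ∪ P = {1, 2, 3, 4, 5, 6, 7, 8, 9, 10, 11, 13}
S ∩ P = {4, 7, 9}
Pᶜ = {1, 6, 8, 12}
T ∪ Pᶜ = {1, 5, 6, 8, 10, 12}
(S ∩ P) ∖ (T ∪ Pᶜ) = {4, 7, 9}
((T △ P) ∪ P) ∩ ((S ∩ P) ∖ (T ∪ Pᶜ)) = {4, 7, 9}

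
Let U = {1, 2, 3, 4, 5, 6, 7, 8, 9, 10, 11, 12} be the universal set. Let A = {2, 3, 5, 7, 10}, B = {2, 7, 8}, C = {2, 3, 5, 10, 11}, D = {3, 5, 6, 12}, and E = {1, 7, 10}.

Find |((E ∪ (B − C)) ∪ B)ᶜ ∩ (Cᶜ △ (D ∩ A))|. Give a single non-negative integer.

6

B − C = {7, 8}
E ∪ (B − C) = {1, 7, 8, 10}
(E ∪ (B − C)) ∪ B = {1, 2, 7, 8, 10}
((E ∪ (B − C)) ∪ B)ᶜ = {3, 4, 5, 6, 9, 11, 12}
Cᶜ = {1, 4, 6, 7, 8, 9, 12}
D ∩ A = {3, 5}
Cᶜ △ (D ∩ A) = {1, 3, 4, 5, 6, 7, 8, 9, 12}
((E ∪ (B − C)) ∪ B)ᶜ ∩ (Cᶜ △ (D ∩ A)) = {3, 4, 5, 6, 9, 12}
|((E ∪ (B − C)) ∪ B)ᶜ ∩ (Cᶜ △ (D ∩ A))| = 6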